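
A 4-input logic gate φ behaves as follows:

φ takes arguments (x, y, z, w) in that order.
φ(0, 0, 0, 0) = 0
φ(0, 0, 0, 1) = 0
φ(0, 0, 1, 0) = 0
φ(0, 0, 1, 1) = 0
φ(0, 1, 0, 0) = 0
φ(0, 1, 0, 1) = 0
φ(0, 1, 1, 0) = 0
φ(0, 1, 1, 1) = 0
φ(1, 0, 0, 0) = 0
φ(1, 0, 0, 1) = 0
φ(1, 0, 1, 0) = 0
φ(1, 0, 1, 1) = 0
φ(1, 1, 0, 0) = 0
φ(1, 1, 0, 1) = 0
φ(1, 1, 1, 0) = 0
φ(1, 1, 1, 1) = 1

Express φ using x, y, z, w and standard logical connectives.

The output is 1 only when every input is 1 — the AND of all inputs.

φ(x, y, z, w) = ((x and y) and z) and w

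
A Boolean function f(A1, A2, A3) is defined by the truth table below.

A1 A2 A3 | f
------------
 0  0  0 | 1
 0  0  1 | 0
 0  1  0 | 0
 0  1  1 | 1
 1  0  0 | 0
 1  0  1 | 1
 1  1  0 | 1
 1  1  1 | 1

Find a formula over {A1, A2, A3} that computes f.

f(A1, A2, A3) = ¬((((¬A1 ∧ ¬A2) ∧ A3) ∨ ((¬A1 ∧ A2) ∧ ¬A3)) ∨ ((A1 ∧ ¬A2) ∧ ¬A3))

f is 0 on only 3 rows — (0,0,1), (0,1,0), (1,0,0). Writing each as a minterm (¬A1·¬A2·A3, ¬A1·A2·¬A3, A1·¬A2·¬A3) and OR-ing them characterizes exactly where f=0, so f is the negation of that disjunction.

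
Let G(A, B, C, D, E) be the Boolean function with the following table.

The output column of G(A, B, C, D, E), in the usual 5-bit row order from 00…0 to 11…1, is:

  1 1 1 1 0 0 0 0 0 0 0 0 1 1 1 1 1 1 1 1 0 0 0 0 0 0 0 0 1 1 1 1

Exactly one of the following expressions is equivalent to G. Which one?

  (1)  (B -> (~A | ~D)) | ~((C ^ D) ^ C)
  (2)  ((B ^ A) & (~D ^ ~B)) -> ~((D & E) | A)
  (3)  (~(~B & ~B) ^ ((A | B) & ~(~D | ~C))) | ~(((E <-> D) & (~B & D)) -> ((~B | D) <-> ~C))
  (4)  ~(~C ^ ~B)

(1) disagrees with G on (0,0,1,0,0) (formula → 1, table → 0); rule it out.
(2) disagrees with G on (0,0,1,0,0) (formula → 1, table → 0); rule it out.
(3) disagrees with G on (0,0,0,0,0) (formula → 0, table → 1); rule it out.
(4) is the remaining candidate, and it agrees with G on all 32 inputs.

4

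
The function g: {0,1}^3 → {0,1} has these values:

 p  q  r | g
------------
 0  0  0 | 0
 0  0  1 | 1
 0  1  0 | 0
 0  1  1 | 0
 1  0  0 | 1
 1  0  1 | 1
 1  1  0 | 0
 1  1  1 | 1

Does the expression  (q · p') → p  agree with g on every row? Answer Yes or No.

No

Check the formula against g row by row:
  p=0, q=0, r=0: formula gives 1, but g = 0 ✗
Since they disagree at (0,0,0), the expression is not a correct formula for g.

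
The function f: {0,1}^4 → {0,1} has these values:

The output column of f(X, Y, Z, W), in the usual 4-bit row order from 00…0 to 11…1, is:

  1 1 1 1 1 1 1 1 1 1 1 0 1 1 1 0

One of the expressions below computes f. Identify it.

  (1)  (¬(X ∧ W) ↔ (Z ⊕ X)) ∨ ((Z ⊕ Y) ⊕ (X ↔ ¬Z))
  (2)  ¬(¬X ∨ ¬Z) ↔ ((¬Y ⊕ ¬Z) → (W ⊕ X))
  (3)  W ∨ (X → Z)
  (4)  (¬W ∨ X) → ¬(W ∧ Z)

4

(1): at (0,0,0,0) it gives 0, but f = 1 — eliminated.
(2): at (0,0,0,0) it gives 0, but f = 1 — eliminated.
(3): at (1,0,0,0) it gives 0, but f = 1 — eliminated.
(4) is the remaining candidate, and it agrees with f on all 16 inputs.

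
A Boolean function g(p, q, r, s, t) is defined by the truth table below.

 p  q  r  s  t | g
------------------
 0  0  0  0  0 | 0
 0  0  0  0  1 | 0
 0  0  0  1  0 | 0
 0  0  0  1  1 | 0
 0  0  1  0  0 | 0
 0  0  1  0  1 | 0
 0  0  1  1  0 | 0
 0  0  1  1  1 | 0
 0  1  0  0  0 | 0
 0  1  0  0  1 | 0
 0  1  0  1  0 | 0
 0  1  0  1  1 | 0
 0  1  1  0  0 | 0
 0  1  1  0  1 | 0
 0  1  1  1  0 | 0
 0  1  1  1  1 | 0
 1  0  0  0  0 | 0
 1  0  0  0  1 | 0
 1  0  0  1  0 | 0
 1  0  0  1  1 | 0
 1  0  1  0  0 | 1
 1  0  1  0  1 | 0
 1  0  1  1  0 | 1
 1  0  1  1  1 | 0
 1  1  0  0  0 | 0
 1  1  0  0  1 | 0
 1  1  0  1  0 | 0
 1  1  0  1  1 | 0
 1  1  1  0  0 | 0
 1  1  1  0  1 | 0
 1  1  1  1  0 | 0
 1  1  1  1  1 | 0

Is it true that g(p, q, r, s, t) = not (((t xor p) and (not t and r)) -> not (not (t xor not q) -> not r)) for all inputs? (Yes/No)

Yes

Evaluate not (((t xor p) and (not t and r)) -> not (not (t xor not q) -> not r)) on each row and compare to g:
  p=0, q=0, r=0, s=0, t=0: formula gives 0, g = 0 ✓
  p=0, q=0, r=0, s=0, t=1: formula gives 0, g = 0 ✓
  p=0, q=0, r=0, s=1, t=0: formula gives 0, g = 0 ✓
  p=0, q=0, r=0, s=1, t=1: formula gives 0, g = 0 ✓
  …and likewise for the remaining 28 rows.
Every row agrees, so the formula is equivalent.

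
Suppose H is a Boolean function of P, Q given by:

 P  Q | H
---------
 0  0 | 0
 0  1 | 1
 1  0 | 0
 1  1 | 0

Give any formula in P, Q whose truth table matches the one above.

H(P, Q) = ¬P ∧ Q

1 only at (0,1): NOT P AND Q.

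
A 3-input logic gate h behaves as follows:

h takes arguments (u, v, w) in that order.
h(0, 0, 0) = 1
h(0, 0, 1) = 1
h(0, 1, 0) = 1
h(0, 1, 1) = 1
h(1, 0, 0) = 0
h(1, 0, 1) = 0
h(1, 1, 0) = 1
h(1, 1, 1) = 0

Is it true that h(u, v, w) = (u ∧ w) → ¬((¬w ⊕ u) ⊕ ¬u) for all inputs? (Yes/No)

Evaluate (u ∧ w) → ¬((¬w ⊕ u) ⊕ ¬u) on each row and compare to h:
  u=0, v=0, w=0: formula gives 1, h = 1 ✓
  u=0, v=0, w=1: formula gives 1, h = 1 ✓
  u=0, v=1, w=0: formula gives 1, h = 1 ✓
  u=0, v=1, w=1: formula gives 1, h = 1 ✓
  u=1, v=0, w=0: formula gives 1, but h = 0 ✗
Since they disagree at (1,0,0), the expression is not a correct formula for h.

No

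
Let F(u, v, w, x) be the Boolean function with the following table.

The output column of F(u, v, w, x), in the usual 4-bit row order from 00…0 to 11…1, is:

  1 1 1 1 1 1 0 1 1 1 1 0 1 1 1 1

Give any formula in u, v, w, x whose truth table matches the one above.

F(u, v, w, x) = ((((u' · v) · w) · x') + (((u · v') · w) · x))'

There are just 2 zero rows: (0,1,1,0), (1,0,1,1). Their minterms are ¬u·v·w·¬x, u·¬v·w·x; the OR of those covers precisely the 0-outputs, and negating it yields F.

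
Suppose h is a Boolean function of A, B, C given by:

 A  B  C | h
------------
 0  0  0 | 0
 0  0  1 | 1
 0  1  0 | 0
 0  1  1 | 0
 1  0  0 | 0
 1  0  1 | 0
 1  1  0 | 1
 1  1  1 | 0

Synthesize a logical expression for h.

h(A, B, C) = ((not A and not B) and C) or ((A and B) and not C)

h=1 on 2 inputs: (0,0,1), (1,1,0). Reading each as a conjunction of literals (¬A·¬B·C, A·B·¬C) and taking the OR gives the canonical DNF.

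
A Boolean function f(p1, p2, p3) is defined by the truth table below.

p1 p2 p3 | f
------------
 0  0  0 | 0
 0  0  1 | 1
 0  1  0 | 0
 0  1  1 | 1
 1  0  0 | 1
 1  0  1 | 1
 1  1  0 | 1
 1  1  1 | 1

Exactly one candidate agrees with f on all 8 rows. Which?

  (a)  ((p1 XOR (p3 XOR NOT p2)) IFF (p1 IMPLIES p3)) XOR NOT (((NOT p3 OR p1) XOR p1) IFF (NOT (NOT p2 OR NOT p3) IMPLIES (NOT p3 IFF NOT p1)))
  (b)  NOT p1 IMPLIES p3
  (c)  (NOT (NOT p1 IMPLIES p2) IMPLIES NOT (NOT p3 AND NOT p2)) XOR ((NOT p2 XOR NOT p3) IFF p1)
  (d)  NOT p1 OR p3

(a): at (0,0,0) it gives 1, but f = 0 — eliminated.
(c): at (0,0,0) it gives 1, but f = 0 — eliminated.
(d): at (0,0,0) it gives 1, but f = 0 — eliminated.
That leaves (b). Evaluating it on every row reproduces the table of f exactly.

b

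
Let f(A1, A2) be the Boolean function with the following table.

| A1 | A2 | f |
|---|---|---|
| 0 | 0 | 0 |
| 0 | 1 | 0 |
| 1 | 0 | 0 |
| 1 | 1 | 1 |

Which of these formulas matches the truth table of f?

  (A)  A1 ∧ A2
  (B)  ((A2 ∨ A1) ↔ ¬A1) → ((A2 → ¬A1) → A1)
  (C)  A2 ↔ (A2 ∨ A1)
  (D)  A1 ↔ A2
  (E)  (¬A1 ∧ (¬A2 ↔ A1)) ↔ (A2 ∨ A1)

(B) disagrees with f on (0,0) (formula → 1, table → 0); rule it out.
(C) disagrees with f on (0,0) (formula → 1, table → 0); rule it out.
(D) disagrees with f on (0,0) (formula → 1, table → 0); rule it out.
(E) disagrees with f on (0,0) (formula → 1, table → 0); rule it out.
That leaves (A). Evaluating it on every row reproduces the table of f exactly.

A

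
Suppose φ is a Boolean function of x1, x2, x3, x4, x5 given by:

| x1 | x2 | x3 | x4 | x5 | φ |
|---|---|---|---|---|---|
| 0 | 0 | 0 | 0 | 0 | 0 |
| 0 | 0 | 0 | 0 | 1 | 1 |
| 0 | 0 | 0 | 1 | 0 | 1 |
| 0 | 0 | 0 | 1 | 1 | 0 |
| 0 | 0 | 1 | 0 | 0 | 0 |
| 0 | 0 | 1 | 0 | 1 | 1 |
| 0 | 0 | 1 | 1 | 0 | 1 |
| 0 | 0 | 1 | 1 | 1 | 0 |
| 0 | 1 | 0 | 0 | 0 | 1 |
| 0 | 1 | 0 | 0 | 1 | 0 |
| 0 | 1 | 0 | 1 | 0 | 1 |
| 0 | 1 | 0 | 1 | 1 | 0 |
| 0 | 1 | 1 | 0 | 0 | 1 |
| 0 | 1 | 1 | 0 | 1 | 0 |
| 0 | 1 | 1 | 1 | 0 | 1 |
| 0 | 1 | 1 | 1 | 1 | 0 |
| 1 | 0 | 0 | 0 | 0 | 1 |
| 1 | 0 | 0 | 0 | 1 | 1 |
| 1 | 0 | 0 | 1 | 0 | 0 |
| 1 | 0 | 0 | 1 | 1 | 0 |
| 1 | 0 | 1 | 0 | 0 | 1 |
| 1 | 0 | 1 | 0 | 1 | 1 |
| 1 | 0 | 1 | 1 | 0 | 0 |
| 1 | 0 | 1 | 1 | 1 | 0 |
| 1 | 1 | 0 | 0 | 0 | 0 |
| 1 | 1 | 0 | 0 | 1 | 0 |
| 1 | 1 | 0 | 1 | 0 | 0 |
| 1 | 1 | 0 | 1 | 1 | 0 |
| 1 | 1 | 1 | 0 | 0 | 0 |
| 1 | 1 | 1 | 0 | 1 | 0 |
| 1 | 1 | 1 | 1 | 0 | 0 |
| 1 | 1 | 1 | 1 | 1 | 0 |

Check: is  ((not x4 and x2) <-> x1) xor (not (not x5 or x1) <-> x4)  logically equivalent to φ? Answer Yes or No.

Yes

Evaluate ((not x4 and x2) <-> x1) xor (not (not x5 or x1) <-> x4) on each row and compare to φ:
  x1=0, x2=0, x3=0, x4=0, x5=0: formula gives 0, φ = 0 ✓
  x1=0, x2=0, x3=0, x4=0, x5=1: formula gives 1, φ = 1 ✓
  x1=0, x2=0, x3=0, x4=1, x5=0: formula gives 1, φ = 1 ✓
  x1=0, x2=0, x3=0, x4=1, x5=1: formula gives 0, φ = 0 ✓
  … (the remaining 28 rows also agree.)
Every row agrees, so the formula is equivalent.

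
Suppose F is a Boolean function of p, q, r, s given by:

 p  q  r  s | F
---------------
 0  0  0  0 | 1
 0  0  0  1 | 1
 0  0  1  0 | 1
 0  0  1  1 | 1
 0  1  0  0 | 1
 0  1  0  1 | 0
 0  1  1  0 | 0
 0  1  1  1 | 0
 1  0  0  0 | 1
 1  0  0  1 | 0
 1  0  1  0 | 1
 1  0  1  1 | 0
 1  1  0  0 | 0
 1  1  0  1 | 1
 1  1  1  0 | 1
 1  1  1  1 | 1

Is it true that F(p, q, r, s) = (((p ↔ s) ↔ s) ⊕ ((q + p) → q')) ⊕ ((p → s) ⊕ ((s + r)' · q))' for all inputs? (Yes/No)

Evaluate (((p ↔ s) ↔ s) ⊕ ((q + p) → q')) ⊕ ((p → s) ⊕ ((s + r)' · q))' on each row and compare to F:
  p=0, q=0, r=0, s=0: formula gives 1, F = 1 ✓
  p=0, q=0, r=0, s=1: formula gives 1, F = 1 ✓
  p=0, q=0, r=1, s=0: formula gives 1, F = 1 ✓
  p=0, q=0, r=1, s=1: formula gives 1, F = 1 ✓
  …
  p=1, q=1, r=0, s=0: formula gives 1, but F = 0 ✗
A single disagreement suffices: at (1,1,0,0) they differ, so the formula does not compute F.

No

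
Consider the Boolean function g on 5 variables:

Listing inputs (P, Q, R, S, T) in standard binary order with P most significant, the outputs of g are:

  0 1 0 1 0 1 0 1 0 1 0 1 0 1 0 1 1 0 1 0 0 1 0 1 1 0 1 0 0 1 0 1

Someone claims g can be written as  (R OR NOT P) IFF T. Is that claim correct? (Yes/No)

Yes

Test each input against both g and the formula:
  P=0, Q=0, R=0, S=0, T=0: formula gives 0, g = 0 ✓
  P=0, Q=0, R=0, S=0, T=1: formula gives 1, g = 1 ✓
  P=0, Q=0, R=0, S=1, T=0: formula gives 0, g = 0 ✓
  P=0, Q=0, R=0, S=1, T=1: formula gives 1, g = 1 ✓
  … (the remaining 28 rows also agree.)
No disagreement on any input; they are logically equivalent.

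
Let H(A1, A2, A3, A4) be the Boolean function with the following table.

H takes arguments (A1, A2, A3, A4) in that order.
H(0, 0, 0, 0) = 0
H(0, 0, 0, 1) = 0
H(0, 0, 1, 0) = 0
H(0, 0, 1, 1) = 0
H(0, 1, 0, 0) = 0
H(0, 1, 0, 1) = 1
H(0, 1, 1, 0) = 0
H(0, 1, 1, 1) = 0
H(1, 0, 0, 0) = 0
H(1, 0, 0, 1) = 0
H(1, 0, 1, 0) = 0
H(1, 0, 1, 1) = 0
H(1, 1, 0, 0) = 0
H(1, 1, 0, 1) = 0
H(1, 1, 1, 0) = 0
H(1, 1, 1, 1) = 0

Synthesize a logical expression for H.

H(A1, A2, A3, A4) = ((¬A1 ∧ A2) ∧ ¬A3) ∧ A4

H is 1 on exactly one input, (0,1,0,1), whose minterm is ¬A1·A2·¬A3·A4. So H is just that conjunction.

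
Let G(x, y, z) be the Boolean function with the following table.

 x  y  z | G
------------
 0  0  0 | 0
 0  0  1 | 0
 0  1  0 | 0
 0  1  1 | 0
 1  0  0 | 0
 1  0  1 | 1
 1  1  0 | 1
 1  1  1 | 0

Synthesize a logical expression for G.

G(x, y, z) = ((x and not y) and z) or ((x and y) and not z)

G=1 on 2 inputs: (1,0,1), (1,1,0). Reading each as a conjunction of literals (x·¬y·z, x·y·¬z) and taking the OR gives the canonical DNF.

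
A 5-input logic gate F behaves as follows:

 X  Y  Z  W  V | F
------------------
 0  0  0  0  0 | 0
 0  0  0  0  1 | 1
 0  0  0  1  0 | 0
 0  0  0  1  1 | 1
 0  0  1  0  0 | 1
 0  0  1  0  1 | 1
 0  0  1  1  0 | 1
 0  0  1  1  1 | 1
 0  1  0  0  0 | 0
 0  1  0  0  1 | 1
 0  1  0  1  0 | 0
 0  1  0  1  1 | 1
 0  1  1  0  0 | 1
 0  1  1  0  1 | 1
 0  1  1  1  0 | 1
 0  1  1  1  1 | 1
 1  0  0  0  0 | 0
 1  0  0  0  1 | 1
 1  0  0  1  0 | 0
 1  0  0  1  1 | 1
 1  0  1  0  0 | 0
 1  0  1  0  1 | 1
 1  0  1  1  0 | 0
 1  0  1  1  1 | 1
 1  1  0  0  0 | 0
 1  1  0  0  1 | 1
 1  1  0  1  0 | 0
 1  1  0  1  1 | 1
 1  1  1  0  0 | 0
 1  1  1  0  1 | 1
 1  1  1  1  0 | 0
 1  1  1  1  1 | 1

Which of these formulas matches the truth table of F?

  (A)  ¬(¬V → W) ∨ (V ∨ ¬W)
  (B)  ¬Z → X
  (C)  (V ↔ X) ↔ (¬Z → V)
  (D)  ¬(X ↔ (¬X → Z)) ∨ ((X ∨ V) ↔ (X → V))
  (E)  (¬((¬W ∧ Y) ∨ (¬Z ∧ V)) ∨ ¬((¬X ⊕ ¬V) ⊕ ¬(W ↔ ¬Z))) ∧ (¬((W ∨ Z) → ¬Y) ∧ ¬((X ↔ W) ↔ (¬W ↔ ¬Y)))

(A) disagrees with F on (0,0,0,0,0) (formula → 1, table → 0); rule it out.
(B) disagrees with F on (0,0,0,0,1) (formula → 0, table → 1); rule it out.
(C) disagrees with F on (0,0,0,0,1) (formula → 0, table → 1); rule it out.
(E) disagrees with F on (0,0,0,0,1) (formula → 0, table → 1); rule it out.
(D) is the remaining candidate, and it agrees with F on all 32 inputs.

D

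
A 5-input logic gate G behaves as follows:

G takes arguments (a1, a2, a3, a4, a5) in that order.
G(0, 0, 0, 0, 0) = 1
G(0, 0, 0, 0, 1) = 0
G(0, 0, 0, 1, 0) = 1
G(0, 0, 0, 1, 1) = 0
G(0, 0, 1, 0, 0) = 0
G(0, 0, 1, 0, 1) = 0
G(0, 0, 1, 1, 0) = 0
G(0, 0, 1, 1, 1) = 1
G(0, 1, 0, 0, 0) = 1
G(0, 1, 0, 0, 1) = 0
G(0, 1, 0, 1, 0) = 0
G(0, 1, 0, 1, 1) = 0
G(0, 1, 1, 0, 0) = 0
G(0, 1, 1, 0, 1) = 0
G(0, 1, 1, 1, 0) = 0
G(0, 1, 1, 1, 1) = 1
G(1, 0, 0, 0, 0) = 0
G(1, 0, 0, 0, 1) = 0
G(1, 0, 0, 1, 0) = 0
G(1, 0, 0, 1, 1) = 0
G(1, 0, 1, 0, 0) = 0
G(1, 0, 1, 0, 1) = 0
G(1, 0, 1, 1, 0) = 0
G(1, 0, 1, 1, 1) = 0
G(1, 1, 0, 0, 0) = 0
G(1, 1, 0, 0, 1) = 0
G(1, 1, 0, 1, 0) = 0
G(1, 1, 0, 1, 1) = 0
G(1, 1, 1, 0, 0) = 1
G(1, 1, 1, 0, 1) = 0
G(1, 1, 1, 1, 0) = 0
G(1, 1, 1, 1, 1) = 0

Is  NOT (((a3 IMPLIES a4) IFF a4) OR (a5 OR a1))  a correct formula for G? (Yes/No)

Check the formula against G row by row:
  a1=0, a2=0, a3=0, a4=0, a5=0: formula gives 1, G = 1 ✓
  a1=0, a2=0, a3=0, a4=0, a5=1: formula gives 0, G = 0 ✓
  a1=0, a2=0, a3=0, a4=1, a5=0: formula gives 0, but G = 1 ✗
Row (0,0,0,1,0) is a counterexample, so the formula is not equivalent to G.

No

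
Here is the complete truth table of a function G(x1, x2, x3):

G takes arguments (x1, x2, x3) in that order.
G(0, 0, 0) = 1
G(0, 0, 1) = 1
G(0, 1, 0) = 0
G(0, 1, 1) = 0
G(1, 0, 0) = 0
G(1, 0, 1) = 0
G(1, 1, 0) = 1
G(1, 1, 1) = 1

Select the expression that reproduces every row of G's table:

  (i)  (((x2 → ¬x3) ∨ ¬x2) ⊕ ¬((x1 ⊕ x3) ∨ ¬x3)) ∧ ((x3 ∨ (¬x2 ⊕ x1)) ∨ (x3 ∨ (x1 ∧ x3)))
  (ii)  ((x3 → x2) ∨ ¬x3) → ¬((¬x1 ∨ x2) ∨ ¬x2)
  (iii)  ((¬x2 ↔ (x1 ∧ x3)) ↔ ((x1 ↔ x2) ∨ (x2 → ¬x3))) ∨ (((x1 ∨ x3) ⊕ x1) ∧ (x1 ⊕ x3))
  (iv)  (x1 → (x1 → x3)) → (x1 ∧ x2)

(ii) fails at (0,0,0): the formula yields 0, G is 1.
(iii) fails at (0,0,0): the formula yields 0, G is 1.
(iv) fails at (0,0,0): the formula yields 0, G is 1.
Only (i) survives; checking it on all 8 rows confirms it matches G.

i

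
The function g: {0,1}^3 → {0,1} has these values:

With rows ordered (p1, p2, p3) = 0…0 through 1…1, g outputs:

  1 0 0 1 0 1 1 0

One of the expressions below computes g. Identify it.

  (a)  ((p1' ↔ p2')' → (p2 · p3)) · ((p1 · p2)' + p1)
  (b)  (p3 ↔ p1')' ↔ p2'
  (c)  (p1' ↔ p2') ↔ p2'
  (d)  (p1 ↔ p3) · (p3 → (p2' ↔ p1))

(a) disagrees with g on (0,0,1) (formula → 1, table → 0); rule it out.
(c) disagrees with g on (0,0,1) (formula → 1, table → 0); rule it out.
(d) disagrees with g on (0,1,0) (formula → 1, table → 0); rule it out.
(b) is the remaining candidate, and it agrees with g on all 8 inputs.

b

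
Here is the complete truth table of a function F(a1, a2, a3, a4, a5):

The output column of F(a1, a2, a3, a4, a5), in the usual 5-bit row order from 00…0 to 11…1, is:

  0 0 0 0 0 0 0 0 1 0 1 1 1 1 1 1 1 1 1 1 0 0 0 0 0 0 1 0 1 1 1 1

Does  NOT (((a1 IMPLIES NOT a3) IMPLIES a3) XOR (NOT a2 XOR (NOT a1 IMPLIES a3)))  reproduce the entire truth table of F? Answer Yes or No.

No

Evaluate NOT (((a1 IMPLIES NOT a3) IMPLIES a3) XOR (NOT a2 XOR (NOT a1 IMPLIES a3))) on each row and compare to F:
  a1=0, a2=0, a3=0, a4=0, a5=0: formula gives 0, F = 0 ✓
  a1=0, a2=0, a3=0, a4=0, a5=1: formula gives 0, F = 0 ✓
  a1=0, a2=0, a3=0, a4=1, a5=0: formula gives 0, F = 0 ✓
  a1=0, a2=0, a3=0, a4=1, a5=1: formula gives 0, F = 0 ✓
  …
  a1=0, a2=1, a3=0, a4=0, a5=1: formula gives 1, but F = 0 ✗
Row (0,1,0,0,1) is a counterexample, so the formula is not equivalent to F.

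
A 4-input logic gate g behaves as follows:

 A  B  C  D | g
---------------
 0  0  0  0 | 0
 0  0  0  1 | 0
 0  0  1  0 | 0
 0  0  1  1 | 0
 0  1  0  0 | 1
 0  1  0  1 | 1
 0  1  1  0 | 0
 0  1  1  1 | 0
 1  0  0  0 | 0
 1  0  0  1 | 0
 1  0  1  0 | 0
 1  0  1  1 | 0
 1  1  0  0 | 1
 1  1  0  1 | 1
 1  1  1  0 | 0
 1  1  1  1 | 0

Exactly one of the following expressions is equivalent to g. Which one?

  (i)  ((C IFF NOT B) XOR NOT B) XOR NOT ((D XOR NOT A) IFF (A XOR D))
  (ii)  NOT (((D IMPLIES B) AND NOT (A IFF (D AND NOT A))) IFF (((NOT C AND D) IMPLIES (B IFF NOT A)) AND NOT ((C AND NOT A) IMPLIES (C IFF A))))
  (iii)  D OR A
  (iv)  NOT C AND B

(i) fails at (0,0,1,0): the formula yields 1, g is 0.
(ii) fails at (0,0,1,0): the formula yields 1, g is 0.
(iii) fails at (0,0,0,1): the formula yields 1, g is 0.
Only (iv) survives; checking it on all 16 rows confirms it matches g.

iv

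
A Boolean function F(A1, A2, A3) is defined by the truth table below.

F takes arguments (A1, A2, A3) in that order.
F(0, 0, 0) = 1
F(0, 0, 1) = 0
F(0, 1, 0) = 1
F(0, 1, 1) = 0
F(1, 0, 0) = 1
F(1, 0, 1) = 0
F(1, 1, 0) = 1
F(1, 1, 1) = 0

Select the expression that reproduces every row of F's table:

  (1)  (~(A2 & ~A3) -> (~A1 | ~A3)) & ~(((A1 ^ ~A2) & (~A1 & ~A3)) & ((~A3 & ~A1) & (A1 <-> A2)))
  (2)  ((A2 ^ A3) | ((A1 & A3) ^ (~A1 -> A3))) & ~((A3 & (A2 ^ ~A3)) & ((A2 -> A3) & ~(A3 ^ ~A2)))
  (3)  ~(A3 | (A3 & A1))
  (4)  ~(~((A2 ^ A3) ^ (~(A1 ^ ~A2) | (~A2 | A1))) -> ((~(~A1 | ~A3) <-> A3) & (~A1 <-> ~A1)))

3

(1) disagrees with F on (0,0,0) (formula → 0, table → 1); rule it out.
(2) disagrees with F on (0,0,0) (formula → 0, table → 1); rule it out.
(4) disagrees with F on (0,0,0) (formula → 0, table → 1); rule it out.
That leaves (3). Evaluating it on every row reproduces the table of F exactly.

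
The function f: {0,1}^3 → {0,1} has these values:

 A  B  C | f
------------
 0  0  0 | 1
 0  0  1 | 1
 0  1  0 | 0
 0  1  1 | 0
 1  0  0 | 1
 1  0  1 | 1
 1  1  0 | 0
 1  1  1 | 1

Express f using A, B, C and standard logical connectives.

f(A, B, C) = ¬((((¬A ∧ B) ∧ ¬C) ∨ ((¬A ∧ B) ∧ C)) ∨ ((A ∧ B) ∧ ¬C))

The 0-rows are (0,1,0), (0,1,1), (1,1,0). Take each as a conjunction (¬A·B·¬C, ¬A·B·C, A·B·¬C), form their disjunction, and complement — that gives a formula that is 1 everywhere f is.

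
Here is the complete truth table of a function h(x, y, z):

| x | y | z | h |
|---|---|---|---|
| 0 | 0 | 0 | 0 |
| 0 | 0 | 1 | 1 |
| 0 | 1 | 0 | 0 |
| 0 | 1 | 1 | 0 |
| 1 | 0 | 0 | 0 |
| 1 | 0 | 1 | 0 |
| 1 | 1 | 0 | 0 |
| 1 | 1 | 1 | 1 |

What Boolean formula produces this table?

The 1-rows are (0,0,1), (1,1,1). Each contributes one minterm — ¬x·¬y·z; x·y·z — and their disjunction is a sum-of-products form of h.

h(x, y, z) = ((x' · y') · z) + ((x · y) · z)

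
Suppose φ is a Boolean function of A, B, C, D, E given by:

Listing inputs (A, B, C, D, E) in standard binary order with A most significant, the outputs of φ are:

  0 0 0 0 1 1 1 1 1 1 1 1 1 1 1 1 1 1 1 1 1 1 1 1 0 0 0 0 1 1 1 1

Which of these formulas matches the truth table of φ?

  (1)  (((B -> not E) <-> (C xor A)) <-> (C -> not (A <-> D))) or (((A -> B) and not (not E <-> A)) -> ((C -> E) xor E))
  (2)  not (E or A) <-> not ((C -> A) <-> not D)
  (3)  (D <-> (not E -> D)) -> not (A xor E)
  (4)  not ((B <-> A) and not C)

(1) fails at (0,0,0,0,0): the formula yields 1, φ is 0.
(2) fails at (0,0,0,0,1): the formula yields 1, φ is 0.
(3) fails at (0,0,0,0,0): the formula yields 1, φ is 0.
Only (4) survives; checking it on all 32 rows confirms it matches φ.

4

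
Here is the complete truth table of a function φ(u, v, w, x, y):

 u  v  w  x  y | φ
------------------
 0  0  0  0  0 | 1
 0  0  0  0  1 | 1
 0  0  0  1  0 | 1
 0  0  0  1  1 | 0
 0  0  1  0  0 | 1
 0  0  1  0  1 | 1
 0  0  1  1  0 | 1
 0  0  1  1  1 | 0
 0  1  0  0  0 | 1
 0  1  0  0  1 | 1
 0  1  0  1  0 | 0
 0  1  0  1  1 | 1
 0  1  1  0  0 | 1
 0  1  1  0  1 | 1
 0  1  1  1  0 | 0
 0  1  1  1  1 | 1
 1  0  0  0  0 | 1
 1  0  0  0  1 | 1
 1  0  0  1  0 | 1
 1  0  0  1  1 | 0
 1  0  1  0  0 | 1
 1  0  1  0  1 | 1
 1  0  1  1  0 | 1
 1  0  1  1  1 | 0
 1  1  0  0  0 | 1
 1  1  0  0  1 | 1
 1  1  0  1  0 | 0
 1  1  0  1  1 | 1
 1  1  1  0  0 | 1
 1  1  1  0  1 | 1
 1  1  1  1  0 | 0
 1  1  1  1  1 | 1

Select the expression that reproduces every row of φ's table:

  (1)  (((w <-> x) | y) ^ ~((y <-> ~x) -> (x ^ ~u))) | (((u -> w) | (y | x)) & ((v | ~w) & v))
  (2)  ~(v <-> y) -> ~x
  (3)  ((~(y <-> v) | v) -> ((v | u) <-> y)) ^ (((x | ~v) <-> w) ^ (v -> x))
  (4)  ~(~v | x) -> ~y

(1) fails at (0,0,0,1,1): the formula yields 1, φ is 0.
(3) fails at (0,0,0,0,0): the formula yields 0, φ is 1.
(4) fails at (0,0,0,1,1): the formula yields 1, φ is 0.
That leaves (2). Evaluating it on every row reproduces the table of φ exactly.

2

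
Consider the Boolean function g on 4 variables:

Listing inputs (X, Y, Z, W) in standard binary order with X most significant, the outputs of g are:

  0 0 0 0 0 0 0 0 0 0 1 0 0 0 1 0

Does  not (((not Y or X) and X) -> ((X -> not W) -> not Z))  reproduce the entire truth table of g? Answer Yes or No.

Yes

Test each input against both g and the formula:
  X=0, Y=0, Z=0, W=0: formula gives 0, g = 0 ✓
  X=0, Y=0, Z=0, W=1: formula gives 0, g = 0 ✓
  X=0, Y=0, Z=1, W=0: formula gives 0, g = 0 ✓
  X=0, Y=0, Z=1, W=1: formula gives 0, g = 0 ✓
  … (the remaining 12 rows also agree.)
Every row agrees, so the formula is equivalent.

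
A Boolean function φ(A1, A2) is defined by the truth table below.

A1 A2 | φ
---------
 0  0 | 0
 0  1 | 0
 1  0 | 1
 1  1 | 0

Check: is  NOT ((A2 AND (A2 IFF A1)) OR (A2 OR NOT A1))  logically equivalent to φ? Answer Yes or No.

Check the formula against φ row by row:
  A1=0, A2=0: formula gives 0, φ = 0 ✓
  A1=0, A2=1: formula gives 0, φ = 0 ✓
  A1=1, A2=0: formula gives 1, φ = 1 ✓
  A1=1, A2=1: formula gives 0, φ = 0 ✓
Every row agrees, so the formula is equivalent.

Yes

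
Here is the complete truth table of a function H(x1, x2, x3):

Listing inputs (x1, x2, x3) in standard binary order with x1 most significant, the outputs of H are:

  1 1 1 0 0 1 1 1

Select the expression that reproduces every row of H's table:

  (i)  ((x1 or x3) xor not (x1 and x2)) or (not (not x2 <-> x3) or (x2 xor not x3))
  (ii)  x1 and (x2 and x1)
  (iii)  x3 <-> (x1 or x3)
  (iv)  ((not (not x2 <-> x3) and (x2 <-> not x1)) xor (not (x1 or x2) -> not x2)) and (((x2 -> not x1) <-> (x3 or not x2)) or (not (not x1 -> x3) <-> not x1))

iv

(i): at (0,0,1) it gives 0, but H = 1 — eliminated.
(ii): at (0,0,0) it gives 0, but H = 1 — eliminated.
(iii): at (0,1,1) it gives 1, but H = 0 — eliminated.
(iv) is the remaining candidate, and it agrees with H on all 8 inputs.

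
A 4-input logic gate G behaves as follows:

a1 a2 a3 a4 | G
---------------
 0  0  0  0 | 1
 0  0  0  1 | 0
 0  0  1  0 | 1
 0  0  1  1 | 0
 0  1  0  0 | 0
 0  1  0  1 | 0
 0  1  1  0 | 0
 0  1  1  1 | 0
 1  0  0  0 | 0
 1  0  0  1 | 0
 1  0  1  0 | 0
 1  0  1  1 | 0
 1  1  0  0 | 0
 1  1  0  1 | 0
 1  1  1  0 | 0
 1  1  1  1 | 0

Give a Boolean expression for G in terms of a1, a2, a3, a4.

G=1 on 2 inputs: (0,0,0,0), (0,0,1,0). Reading each as a conjunction of literals (¬a1·¬a2·¬a3·¬a4, ¬a1·¬a2·a3·¬a4) and taking the OR gives the canonical DNF.

G(a1, a2, a3, a4) = (((NOT a1 AND NOT a2) AND NOT a3) AND NOT a4) OR (((NOT a1 AND NOT a2) AND a3) AND NOT a4)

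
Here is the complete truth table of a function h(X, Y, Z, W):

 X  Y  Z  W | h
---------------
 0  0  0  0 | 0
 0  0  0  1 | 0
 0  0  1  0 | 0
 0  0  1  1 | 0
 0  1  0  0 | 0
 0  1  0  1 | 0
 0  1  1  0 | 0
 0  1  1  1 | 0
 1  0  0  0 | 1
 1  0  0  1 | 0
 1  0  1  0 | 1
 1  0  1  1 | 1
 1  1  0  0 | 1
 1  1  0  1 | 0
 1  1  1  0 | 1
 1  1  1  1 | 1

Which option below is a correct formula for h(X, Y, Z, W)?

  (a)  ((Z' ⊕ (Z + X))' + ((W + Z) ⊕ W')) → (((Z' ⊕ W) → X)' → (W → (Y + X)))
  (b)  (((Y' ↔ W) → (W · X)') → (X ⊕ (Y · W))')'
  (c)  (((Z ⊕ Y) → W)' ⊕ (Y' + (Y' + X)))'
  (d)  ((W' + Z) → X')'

(a): at (0,0,0,0) it gives 1, but h = 0 — eliminated.
(b): at (0,1,0,1) it gives 1, but h = 0 — eliminated.
(c): at (0,0,1,0) it gives 1, but h = 0 — eliminated.
That leaves (d). Evaluating it on every row reproduces the table of h exactly.

d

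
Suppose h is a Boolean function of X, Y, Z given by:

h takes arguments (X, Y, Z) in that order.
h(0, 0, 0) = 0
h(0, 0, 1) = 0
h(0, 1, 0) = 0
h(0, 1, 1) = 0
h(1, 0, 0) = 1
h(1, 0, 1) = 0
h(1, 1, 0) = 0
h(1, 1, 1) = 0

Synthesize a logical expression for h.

h(X, Y, Z) = (X AND NOT Y) AND NOT Z

h is 1 on exactly one input, (1,0,0), whose minterm is X·¬Y·¬Z. So h is just that conjunction.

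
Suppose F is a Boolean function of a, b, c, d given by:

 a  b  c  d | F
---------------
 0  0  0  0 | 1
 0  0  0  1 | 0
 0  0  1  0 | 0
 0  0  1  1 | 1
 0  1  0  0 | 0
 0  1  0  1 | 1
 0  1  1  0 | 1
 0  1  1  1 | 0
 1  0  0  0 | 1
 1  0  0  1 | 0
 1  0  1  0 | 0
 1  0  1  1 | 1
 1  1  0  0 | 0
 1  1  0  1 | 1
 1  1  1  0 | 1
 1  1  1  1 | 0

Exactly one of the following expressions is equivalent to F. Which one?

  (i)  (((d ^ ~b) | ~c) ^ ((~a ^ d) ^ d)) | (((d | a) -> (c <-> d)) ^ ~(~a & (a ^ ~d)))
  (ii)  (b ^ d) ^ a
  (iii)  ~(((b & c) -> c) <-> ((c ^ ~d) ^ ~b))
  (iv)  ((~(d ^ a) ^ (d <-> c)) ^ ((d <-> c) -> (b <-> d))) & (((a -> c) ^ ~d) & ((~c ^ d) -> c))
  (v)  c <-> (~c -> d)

iii

(i) fails at (0,0,0,1): the formula yields 1, F is 0.
(ii) fails at (0,0,0,0): the formula yields 0, F is 1.
(iv) fails at (0,0,0,0): the formula yields 0, F is 1.
(v) fails at (0,0,1,0): the formula yields 1, F is 0.
(iii) is the remaining candidate, and it agrees with F on all 16 inputs.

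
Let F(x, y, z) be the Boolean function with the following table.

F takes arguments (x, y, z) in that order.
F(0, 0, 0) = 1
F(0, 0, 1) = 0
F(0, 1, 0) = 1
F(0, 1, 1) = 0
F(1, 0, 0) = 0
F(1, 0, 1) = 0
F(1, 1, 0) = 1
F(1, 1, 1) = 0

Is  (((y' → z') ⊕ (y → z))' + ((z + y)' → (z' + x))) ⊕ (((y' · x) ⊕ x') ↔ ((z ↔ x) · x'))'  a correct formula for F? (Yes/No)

Test each input against both F and the formula:
  x=0, y=0, z=0: formula gives 1, F = 1 ✓
  x=0, y=0, z=1: formula gives 0, F = 0 ✓
  x=0, y=1, z=0: formula gives 1, F = 1 ✓
  x=0, y=1, z=1: formula gives 0, F = 0 ✓
  x=1, y=0, z=0: formula gives 0, F = 0 ✓
  …
  x=1, y=1, z=1: formula gives 1, but F = 0 ✗
Row (1,1,1) is a counterexample, so the formula is not equivalent to F.

No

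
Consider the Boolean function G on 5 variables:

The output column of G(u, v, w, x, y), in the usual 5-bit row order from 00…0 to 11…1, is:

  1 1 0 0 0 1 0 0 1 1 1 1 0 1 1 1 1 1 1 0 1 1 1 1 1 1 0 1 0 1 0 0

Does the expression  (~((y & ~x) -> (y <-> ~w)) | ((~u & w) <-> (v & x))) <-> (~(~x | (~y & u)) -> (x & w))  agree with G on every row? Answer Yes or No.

No

Check the formula against G row by row:
  u=0, v=0, w=0, x=0, y=0: formula gives 1, G = 1 ✓
  u=0, v=0, w=0, x=0, y=1: formula gives 1, G = 1 ✓
  u=0, v=0, w=0, x=1, y=0: formula gives 0, G = 0 ✓
  u=0, v=0, w=0, x=1, y=1: formula gives 0, G = 0 ✓
  …
  u=1, v=1, w=1, x=0, y=0: formula gives 1, but G = 0 ✗
Row (1,1,1,0,0) is a counterexample, so the formula is not equivalent to G.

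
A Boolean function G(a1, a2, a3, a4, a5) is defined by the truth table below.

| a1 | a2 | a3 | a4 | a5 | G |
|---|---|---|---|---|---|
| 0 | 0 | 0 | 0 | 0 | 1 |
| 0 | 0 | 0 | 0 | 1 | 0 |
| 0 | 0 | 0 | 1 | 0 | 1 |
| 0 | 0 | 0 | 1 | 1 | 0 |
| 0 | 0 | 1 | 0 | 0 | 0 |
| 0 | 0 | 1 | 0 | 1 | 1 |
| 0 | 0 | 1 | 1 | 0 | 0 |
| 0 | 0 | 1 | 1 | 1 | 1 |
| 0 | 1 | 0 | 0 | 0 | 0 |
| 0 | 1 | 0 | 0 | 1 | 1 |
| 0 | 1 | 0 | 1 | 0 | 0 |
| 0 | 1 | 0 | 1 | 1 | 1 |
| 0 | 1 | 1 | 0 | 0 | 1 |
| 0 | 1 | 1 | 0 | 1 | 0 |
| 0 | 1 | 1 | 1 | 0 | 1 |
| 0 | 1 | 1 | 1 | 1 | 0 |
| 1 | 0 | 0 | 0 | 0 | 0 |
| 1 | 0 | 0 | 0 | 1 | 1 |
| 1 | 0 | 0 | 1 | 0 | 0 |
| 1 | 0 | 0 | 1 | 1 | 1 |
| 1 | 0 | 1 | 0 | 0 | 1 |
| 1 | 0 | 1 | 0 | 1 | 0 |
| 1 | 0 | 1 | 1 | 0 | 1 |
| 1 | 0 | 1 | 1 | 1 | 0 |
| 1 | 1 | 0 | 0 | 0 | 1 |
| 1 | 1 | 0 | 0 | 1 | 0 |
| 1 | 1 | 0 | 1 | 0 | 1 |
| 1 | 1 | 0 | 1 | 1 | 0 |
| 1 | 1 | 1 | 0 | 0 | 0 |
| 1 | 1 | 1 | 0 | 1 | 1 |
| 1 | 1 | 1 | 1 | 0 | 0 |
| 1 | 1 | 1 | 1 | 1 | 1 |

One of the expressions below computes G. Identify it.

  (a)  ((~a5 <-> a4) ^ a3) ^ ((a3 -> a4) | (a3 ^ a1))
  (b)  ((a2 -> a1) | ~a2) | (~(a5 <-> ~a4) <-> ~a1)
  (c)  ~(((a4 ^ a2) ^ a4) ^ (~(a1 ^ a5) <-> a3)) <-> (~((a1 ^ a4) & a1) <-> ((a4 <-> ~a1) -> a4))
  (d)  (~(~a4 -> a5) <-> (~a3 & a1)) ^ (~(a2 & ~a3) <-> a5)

c

(a) fails at (0,0,0,1,0): the formula yields 0, G is 1.
(b) fails at (0,0,0,0,1): the formula yields 1, G is 0.
(d) fails at (0,0,0,0,0): the formula yields 0, G is 1.
Only (c) survives; checking it on all 32 rows confirms it matches G.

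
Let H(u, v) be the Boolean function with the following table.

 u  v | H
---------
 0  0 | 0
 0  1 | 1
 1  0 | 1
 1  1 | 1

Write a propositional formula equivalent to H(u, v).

The output is 1 whenever at least one input is 1 — the OR of all inputs.

H(u, v) = u OR v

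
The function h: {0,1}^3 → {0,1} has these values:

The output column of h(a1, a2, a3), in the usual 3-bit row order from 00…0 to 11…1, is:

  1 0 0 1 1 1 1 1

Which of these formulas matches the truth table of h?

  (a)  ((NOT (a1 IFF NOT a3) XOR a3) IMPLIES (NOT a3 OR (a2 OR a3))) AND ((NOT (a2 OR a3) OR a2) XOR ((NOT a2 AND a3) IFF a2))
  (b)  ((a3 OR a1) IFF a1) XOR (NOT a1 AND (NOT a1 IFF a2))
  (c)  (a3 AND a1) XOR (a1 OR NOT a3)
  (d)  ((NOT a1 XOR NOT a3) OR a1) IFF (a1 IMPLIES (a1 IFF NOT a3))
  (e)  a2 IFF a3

(a) disagrees with h on (0,0,0) (formula → 0, table → 1); rule it out.
(c) disagrees with h on (0,1,0) (formula → 1, table → 0); rule it out.
(d) disagrees with h on (0,0,0) (formula → 0, table → 1); rule it out.
(e) disagrees with h on (1,0,1) (formula → 0, table → 1); rule it out.
(b) is the remaining candidate, and it agrees with h on all 8 inputs.

b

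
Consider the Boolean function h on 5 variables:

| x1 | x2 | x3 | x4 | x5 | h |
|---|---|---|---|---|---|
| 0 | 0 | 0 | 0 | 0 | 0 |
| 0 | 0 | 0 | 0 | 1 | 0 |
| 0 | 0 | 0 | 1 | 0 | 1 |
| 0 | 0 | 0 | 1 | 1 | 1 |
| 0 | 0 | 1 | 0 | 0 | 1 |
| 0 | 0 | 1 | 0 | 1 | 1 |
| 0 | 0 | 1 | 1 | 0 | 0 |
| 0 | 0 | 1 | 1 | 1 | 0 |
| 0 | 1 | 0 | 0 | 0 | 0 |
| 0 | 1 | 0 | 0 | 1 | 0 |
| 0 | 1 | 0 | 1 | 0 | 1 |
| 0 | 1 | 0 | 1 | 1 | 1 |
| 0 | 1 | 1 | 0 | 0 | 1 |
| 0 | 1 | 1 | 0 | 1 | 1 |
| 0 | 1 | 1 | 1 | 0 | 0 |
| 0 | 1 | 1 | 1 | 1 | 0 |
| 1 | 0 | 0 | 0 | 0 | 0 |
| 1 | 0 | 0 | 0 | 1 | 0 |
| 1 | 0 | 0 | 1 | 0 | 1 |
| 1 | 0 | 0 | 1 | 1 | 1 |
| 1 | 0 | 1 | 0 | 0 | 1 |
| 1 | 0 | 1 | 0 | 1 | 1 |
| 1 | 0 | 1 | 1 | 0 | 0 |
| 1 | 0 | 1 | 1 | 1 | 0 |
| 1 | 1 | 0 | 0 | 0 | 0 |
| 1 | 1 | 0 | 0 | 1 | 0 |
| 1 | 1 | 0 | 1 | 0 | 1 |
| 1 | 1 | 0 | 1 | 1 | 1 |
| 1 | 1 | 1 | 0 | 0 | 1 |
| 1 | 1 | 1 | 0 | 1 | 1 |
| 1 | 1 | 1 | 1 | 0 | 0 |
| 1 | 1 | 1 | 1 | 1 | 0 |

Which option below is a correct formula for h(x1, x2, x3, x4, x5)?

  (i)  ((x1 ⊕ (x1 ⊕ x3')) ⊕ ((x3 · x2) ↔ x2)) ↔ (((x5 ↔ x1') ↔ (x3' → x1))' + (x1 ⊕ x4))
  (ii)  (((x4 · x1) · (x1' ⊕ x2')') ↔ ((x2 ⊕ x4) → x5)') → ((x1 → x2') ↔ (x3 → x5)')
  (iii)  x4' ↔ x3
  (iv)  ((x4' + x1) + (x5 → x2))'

(i): at (0,0,0,0,0) it gives 1, but h = 0 — eliminated.
(ii): at (0,0,0,1,1) it gives 0, but h = 1 — eliminated.
(iv): at (0,0,0,1,0) it gives 0, but h = 1 — eliminated.
Only (iii) survives; checking it on all 32 rows confirms it matches h.

iii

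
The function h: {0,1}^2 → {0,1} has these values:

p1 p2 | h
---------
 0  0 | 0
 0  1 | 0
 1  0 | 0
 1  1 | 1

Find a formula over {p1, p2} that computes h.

The output is 1 only when every input is 1 — the AND of all inputs.

h(p1, p2) = p1 · p2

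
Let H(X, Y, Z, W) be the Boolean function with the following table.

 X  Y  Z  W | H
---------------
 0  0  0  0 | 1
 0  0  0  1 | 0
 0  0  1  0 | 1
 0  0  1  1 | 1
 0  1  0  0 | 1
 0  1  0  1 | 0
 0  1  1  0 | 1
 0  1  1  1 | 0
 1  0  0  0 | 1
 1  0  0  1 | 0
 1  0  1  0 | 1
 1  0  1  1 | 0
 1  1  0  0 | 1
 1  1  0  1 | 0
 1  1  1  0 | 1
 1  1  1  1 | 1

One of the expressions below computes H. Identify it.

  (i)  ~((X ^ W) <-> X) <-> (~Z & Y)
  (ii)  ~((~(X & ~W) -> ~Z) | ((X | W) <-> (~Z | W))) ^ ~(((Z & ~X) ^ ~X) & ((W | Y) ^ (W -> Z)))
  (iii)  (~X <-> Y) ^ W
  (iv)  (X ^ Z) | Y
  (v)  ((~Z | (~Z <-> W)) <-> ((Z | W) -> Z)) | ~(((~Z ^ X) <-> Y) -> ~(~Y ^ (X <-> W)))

v

(i): at (0,0,1,1) it gives 0, but H = 1 — eliminated.
(ii): at (0,0,0,0) it gives 0, but H = 1 — eliminated.
(iii): at (0,0,0,0) it gives 0, but H = 1 — eliminated.
(iv): at (0,0,0,0) it gives 0, but H = 1 — eliminated.
That leaves (v). Evaluating it on every row reproduces the table of H exactly.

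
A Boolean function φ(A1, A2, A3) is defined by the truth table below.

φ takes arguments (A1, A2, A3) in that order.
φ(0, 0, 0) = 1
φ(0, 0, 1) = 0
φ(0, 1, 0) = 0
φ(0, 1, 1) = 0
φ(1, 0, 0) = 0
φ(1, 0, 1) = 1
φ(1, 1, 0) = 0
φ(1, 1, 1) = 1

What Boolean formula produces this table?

Collect the rows where φ=1 — (0,0,0), (1,0,1), (1,1,1) — and write one minterm per row: ¬A1·¬A2·¬A3, A1·¬A2·A3, A1·A2·A3. Their union (logical OR) reproduces the table exactly.

φ(A1, A2, A3) = (((not A1 and not A2) and not A3) or ((A1 and not A2) and A3)) or ((A1 and A2) and A3)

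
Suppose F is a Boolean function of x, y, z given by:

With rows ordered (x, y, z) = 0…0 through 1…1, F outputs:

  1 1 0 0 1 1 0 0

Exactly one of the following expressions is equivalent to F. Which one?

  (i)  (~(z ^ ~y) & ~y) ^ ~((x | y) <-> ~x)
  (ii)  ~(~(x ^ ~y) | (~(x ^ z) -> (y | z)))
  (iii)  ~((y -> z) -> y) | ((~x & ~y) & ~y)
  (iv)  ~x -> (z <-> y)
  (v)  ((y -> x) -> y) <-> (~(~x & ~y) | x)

(i): at (0,0,1) it gives 0, but F = 1 — eliminated.
(ii): at (0,0,1) it gives 0, but F = 1 — eliminated.
(iv): at (0,0,1) it gives 0, but F = 1 — eliminated.
(v): at (0,1,0) it gives 1, but F = 0 — eliminated.
Only (iii) survives; checking it on all 8 rows confirms it matches F.

iii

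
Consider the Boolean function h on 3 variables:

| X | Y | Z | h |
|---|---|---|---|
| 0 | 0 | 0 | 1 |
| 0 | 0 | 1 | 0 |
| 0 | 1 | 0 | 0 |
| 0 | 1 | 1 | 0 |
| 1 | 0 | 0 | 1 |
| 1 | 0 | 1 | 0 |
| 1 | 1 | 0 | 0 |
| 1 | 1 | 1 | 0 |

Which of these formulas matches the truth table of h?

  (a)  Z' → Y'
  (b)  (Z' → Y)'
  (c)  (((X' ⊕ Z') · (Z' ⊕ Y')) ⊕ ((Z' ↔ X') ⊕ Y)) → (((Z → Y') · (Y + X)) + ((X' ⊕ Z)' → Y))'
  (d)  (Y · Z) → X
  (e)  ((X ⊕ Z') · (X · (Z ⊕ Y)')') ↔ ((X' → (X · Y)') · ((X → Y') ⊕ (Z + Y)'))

b

(a) fails at (0,0,1): the formula yields 1, h is 0.
(c) fails at (0,0,0): the formula yields 0, h is 1.
(d) fails at (0,0,1): the formula yields 1, h is 0.
(e) fails at (0,0,0): the formula yields 0, h is 1.
(b) is the remaining candidate, and it agrees with h on all 8 inputs.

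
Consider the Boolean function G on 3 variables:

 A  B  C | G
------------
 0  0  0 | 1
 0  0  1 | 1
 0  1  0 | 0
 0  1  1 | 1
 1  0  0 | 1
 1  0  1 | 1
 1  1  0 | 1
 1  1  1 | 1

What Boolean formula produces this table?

G is 0 on exactly one input, (0,1,0), whose minterm is ¬A·B·¬C. So G is the negation of that single conjunction.

G(A, B, C) = ((A' · B) · C')'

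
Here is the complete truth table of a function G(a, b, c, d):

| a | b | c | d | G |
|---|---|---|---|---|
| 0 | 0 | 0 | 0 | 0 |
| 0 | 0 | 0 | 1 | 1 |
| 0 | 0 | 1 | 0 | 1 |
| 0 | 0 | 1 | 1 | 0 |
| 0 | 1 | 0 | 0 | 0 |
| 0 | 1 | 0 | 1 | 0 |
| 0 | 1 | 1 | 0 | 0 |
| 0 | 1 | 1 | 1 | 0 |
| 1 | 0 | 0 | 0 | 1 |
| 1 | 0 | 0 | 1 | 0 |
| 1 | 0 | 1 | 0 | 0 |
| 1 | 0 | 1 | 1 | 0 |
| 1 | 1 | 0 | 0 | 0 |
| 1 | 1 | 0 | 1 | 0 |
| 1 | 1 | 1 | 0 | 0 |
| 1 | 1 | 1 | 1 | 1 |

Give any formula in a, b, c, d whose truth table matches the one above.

G(a, b, c, d) = (((((not a and not b) and not c) and d) or (((not a and not b) and c) and not d)) or (((a and not b) and not c) and not d)) or (((a and b) and c) and d)

G=1 on 4 inputs: (0,0,0,1), (0,0,1,0), (1,0,0,0), (1,1,1,1). Reading each as a conjunction of literals (¬a·¬b·¬c·d, ¬a·¬b·c·¬d, a·¬b·¬c·¬d, a·b·c·d) and taking the OR gives the canonical DNF.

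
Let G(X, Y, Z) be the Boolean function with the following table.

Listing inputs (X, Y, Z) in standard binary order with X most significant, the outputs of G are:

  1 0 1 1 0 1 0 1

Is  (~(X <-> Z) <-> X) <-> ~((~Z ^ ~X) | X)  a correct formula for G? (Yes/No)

No

Evaluate (~(X <-> Z) <-> X) <-> ~((~Z ^ ~X) | X) on each row and compare to G:
  X=0, Y=0, Z=0: formula gives 1, G = 1 ✓
  X=0, Y=0, Z=1: formula gives 1, but G = 0 ✗
Since they disagree at (0,0,1), the expression is not a correct formula for G.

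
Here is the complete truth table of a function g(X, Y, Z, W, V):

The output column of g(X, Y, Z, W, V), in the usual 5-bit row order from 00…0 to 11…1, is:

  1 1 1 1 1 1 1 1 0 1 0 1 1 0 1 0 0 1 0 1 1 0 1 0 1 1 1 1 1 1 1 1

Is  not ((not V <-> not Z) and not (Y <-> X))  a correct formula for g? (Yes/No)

Check the formula against g row by row:
  X=0, Y=0, Z=0, W=0, V=0: formula gives 1, g = 1 ✓
  X=0, Y=0, Z=0, W=0, V=1: formula gives 1, g = 1 ✓
  X=0, Y=0, Z=0, W=1, V=0: formula gives 1, g = 1 ✓
  X=0, Y=0, Z=0, W=1, V=1: formula gives 1, g = 1 ✓
  … (the remaining 28 rows also agree.)
Every row agrees, so the formula is equivalent.

Yes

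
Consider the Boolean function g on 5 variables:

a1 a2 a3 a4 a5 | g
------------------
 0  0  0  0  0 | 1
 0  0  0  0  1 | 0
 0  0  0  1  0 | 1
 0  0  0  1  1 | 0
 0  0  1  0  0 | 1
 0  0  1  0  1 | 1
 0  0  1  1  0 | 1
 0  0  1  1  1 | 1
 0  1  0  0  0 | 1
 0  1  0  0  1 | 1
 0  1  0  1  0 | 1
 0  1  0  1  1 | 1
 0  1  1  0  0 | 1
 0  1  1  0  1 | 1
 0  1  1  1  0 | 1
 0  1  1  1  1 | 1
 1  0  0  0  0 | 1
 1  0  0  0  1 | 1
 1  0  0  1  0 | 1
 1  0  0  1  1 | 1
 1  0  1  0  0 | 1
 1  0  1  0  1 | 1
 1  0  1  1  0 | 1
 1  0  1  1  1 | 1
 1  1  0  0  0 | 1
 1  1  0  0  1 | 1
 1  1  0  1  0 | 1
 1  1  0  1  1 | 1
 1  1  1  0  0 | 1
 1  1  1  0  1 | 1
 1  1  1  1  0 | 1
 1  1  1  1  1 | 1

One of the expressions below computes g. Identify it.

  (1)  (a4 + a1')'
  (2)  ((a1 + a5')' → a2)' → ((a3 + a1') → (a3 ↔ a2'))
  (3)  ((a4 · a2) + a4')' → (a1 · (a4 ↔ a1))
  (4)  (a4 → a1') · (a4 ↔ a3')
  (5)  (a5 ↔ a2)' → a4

2

(1) fails at (0,0,0,0,0): the formula yields 0, g is 1.
(3) fails at (0,0,0,0,1): the formula yields 1, g is 0.
(4) fails at (0,0,0,0,0): the formula yields 0, g is 1.
(5) fails at (0,0,0,1,1): the formula yields 1, g is 0.
Only (2) survives; checking it on all 32 rows confirms it matches g.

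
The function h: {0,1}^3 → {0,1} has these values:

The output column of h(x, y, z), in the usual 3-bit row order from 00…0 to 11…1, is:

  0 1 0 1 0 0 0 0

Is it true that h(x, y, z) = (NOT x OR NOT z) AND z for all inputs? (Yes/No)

Check the formula against h row by row:
  x=0, y=0, z=0: formula gives 0, h = 0 ✓
  x=0, y=0, z=1: formula gives 1, h = 1 ✓
  x=0, y=1, z=0: formula gives 0, h = 0 ✓
  x=0, y=1, z=1: formula gives 1, h = 1 ✓
  x=1, y=0, z=0: formula gives 0, h = 0 ✓
  … (the remaining 3 rows also agree.)
Every row agrees, so the formula is equivalent.

Yes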